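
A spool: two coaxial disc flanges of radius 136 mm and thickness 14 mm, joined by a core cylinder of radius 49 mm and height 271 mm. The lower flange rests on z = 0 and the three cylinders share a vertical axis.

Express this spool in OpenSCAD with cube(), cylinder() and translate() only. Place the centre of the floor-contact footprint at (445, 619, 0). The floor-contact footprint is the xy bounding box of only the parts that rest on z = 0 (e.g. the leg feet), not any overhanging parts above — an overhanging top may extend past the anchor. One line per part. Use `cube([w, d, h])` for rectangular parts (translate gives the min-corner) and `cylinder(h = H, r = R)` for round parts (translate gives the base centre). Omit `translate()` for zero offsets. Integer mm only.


translate([445, 619, 0]) cylinder(h = 14, r = 136);
translate([445, 619, 14]) cylinder(h = 271, r = 49);
translate([445, 619, 285]) cylinder(h = 14, r = 136);


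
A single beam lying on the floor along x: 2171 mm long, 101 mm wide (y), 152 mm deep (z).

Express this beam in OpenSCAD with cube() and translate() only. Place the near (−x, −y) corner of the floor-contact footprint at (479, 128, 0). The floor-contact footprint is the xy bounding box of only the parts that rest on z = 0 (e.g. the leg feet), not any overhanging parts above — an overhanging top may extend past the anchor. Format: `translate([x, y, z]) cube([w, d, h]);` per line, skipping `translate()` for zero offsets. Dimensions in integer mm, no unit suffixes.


translate([479, 128, 0]) cube([2171, 101, 152]);


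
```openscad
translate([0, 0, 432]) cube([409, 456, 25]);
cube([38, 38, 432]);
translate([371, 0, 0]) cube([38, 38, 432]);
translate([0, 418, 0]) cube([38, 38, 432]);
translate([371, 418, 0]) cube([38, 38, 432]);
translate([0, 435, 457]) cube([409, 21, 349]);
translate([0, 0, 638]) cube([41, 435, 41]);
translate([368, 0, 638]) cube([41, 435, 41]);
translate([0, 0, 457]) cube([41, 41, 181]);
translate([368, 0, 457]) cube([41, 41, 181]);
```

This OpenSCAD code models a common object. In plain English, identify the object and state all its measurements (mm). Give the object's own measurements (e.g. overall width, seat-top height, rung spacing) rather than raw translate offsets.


A chair. The seat is a 409×456×25 mm slab with its top at z = 457 mm, on four 38×38 mm corner legs (flush with the seat edges, standing on z = 0). A flat backrest 21 mm thick, 349 mm tall, spans the full seat width and rises from the seat top along its +y edge, rear face flush with the rear of the seat. Two armrests of 41×41 mm section run along each side from the seat's front edge to the front of the backrest, top faces 222 mm above the seat top and outer faces flush with the seat's x-edges; a 41×41 mm post under the front of each armrest stands on the seat at the front corner.


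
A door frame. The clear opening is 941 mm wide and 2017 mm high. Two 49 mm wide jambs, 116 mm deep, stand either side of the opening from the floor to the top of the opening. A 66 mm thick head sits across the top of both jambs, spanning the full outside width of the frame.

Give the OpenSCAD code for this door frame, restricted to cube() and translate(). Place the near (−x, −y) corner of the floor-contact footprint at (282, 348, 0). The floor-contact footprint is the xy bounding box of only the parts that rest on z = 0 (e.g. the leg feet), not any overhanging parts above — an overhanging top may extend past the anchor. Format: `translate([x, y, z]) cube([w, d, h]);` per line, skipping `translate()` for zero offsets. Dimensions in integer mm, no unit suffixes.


translate([282, 348, 0]) cube([49, 116, 2017]);
translate([1272, 348, 0]) cube([49, 116, 2017]);
translate([282, 348, 2017]) cube([1039, 116, 66]);


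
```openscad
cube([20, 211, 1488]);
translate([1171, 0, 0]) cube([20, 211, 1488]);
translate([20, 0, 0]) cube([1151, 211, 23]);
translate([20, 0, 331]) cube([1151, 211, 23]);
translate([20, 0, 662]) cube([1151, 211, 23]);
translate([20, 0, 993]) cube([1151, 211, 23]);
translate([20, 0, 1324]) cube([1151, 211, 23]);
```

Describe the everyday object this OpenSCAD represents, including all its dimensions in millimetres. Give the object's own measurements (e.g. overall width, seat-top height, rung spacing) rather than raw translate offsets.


An open bookshelf. Two side panels, each 20 mm thick, 211 mm deep and 1488 mm tall, stand 1191 mm apart (outside-to-outside). Between them sit 5 shelves, each 23 mm thick and 211 mm deep, spanning the full gap between the sides. The bottom shelf rests on the floor (its underside at z = 0) and the clear gap between one shelf's top and the next shelf's underside is 308 mm.


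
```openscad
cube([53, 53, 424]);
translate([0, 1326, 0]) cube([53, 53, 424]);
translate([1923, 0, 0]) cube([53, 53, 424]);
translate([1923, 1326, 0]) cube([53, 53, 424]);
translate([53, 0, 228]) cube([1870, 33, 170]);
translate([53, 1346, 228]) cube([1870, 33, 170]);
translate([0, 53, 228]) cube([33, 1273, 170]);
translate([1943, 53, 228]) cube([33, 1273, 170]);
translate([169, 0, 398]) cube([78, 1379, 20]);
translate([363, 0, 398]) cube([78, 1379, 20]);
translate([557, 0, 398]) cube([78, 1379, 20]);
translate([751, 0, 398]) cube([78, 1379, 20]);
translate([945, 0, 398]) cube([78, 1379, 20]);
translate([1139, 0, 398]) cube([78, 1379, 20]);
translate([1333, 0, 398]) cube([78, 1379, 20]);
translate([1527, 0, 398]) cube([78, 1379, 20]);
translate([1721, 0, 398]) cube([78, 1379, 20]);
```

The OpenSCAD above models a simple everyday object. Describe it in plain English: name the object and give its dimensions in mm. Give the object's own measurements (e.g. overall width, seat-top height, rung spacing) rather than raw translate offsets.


A bed frame 1976 mm long (x) by 1379 mm wide (y). Four 53×53 mm corner posts, 424 mm tall, at the corners of the footprint. Four rails of 33 mm thickness and 170 mm height run between adjacent posts with their undersides at z = 228 mm, their outer faces flush with the outside of the frame (the two x-running rails run between the posts' inner faces; the two y-running rails run between the posts' inner faces). 9 slats, each 78 mm wide (x) and 20 mm thick, lie across the top of the two x-running rails, running the full 1379 mm width of the frame in y; along x they sit between the end posts with a 116 mm gap after the −x posts and between neighbouring slats, leaving 124 mm before the +x posts.


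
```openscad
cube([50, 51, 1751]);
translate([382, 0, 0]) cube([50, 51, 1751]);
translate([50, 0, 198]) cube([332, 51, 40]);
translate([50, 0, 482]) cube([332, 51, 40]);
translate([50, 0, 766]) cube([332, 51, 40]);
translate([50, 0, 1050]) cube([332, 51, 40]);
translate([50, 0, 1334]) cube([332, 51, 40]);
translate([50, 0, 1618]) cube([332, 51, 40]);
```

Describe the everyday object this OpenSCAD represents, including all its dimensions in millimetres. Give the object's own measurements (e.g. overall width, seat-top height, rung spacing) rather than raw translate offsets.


A straight ladder. Two 50×51 mm vertical rails, 1751 mm tall, stand 432 mm apart (outside-to-outside) with their front faces coplanar on the −y side. 6 rungs, each 51 mm deep and 40 mm tall, span between the inner faces of the rails, front faces flush with the rails. The lowest rung's underside is at z = 198 mm and rungs are spaced 284 mm apart (underside to underside).


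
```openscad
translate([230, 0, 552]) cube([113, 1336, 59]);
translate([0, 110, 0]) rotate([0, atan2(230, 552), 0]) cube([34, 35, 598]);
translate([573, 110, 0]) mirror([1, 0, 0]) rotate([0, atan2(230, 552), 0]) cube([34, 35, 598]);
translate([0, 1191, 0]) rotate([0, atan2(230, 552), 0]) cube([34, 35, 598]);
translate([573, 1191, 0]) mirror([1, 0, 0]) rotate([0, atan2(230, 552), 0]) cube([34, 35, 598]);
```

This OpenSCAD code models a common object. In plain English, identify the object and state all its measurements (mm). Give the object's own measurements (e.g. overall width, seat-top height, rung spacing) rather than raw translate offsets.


A sawhorse. A 113×1336×59 mm beam (x, y, z) sits on two A-frame leg pairs. Each pair is two raked legs of 34×35 mm section (35 mm along y) splaying symmetrically in x. Each leg rises 552 mm vertically over 230 mm of horizontal reach and is 598 mm long along its own axis. Every leg's outer bottom edge rests on the floor and its outer top edge meets a bottom edge of the beam — the left legs (tilting toward +x) meet the beam's −x bottom edge, the right legs (their mirror images, tilting toward −x) meet its +x bottom edge — so the leg tops tuck under the beam, the beam's underside is 552 mm above the floor, and the feet are 573 mm apart outside-to-outside with the beam centred between them. The two leg pairs are set in 110 mm from either end of the beam.


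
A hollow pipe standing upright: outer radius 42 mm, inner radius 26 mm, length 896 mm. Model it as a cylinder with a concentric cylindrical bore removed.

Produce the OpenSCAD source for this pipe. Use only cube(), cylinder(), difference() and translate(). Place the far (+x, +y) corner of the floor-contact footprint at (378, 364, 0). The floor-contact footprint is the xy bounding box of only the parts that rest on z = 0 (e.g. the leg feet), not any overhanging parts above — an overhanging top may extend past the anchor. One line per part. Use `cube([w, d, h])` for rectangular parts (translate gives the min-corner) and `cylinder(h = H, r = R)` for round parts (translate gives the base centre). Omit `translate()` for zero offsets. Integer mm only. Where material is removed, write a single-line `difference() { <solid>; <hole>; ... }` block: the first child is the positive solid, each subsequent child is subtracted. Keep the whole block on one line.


difference() { translate([336, 322, 0]) cylinder(h = 896, r = 42); translate([336, 322, 0]) cylinder(h = 896, r = 26); }


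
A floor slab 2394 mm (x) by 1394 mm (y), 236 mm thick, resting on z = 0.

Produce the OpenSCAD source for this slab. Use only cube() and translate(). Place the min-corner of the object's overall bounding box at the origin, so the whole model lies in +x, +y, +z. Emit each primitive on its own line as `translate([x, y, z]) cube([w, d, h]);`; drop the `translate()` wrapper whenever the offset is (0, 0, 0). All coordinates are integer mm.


cube([2394, 1394, 236]);


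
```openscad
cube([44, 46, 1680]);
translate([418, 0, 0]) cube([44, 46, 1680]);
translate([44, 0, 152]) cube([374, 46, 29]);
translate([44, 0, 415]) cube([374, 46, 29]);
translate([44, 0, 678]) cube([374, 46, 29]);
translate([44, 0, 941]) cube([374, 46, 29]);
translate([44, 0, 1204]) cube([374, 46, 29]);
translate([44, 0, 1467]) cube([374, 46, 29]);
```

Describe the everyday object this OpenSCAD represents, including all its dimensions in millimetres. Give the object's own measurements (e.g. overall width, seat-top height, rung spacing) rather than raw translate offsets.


A straight ladder. Two 44×46 mm vertical rails, 1680 mm tall, stand 462 mm apart (outside-to-outside) with their front faces coplanar on the −y side. 6 rungs, each 46 mm deep and 29 mm tall, span between the inner faces of the rails, front faces flush with the rails. The lowest rung's underside is at z = 152 mm and rungs are spaced 263 mm apart (underside to underside).


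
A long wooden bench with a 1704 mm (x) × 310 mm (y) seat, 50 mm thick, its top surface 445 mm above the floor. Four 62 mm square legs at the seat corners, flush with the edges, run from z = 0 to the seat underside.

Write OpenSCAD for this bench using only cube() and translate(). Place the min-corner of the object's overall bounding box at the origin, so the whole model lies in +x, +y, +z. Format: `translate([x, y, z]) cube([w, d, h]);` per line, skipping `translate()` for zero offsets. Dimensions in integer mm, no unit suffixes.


translate([0, 0, 395]) cube([1704, 310, 50]);
cube([62, 62, 395]);
translate([0, 248, 0]) cube([62, 62, 395]);
translate([1642, 0, 0]) cube([62, 62, 395]);
translate([1642, 248, 0]) cube([62, 62, 395]);


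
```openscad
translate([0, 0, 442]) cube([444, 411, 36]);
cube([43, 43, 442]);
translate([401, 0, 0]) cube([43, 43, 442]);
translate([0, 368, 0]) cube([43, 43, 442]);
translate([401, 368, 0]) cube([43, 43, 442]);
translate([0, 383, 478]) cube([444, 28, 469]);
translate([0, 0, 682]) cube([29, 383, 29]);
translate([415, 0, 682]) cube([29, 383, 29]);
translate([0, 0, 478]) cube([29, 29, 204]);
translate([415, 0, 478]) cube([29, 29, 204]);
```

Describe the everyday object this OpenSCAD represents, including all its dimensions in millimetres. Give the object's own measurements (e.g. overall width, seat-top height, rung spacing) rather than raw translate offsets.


A chair. The seat is a 444×411×36 mm slab with its top at z = 478 mm, on four 43×43 mm corner legs (flush with the seat edges, standing on z = 0). A flat backrest 28 mm thick, 469 mm tall, spans the full seat width and rises from the seat top along its +y edge, rear face flush with the rear of the seat. Two armrests of 29×29 mm section run along each side from the seat's front edge to the front of the backrest, top faces 233 mm above the seat top and outer faces flush with the seat's x-edges; a 29×29 mm post under the front of each armrest stands on the seat at the front corner.


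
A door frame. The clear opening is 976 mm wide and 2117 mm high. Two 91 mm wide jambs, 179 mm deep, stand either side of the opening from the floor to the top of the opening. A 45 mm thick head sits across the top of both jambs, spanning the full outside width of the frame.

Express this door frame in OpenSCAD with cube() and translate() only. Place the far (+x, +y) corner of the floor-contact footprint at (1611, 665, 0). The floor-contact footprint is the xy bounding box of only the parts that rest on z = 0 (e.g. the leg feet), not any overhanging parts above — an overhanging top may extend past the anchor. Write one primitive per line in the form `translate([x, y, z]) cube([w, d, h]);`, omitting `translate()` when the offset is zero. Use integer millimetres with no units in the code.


translate([453, 486, 0]) cube([91, 179, 2117]);
translate([1520, 486, 0]) cube([91, 179, 2117]);
translate([453, 486, 2117]) cube([1158, 179, 45]);


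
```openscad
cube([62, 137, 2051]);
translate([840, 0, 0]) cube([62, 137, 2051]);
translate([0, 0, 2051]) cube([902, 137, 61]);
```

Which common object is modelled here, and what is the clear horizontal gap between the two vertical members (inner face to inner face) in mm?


A door frame. The clear opening width is 778 mm.

Two 2051 mm tall posts with a header on top — a door frame. The left jamb is 62 mm wide at x = 0; the right jamb starts at x = 840. The clear opening is 840 − 62 = 778 mm.


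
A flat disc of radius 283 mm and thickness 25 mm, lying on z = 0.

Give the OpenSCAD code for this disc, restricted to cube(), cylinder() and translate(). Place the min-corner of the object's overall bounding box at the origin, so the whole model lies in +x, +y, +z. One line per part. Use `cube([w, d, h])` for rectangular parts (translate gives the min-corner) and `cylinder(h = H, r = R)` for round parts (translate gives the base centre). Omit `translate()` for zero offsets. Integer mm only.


translate([283, 283, 0]) cylinder(h = 25, r = 283);


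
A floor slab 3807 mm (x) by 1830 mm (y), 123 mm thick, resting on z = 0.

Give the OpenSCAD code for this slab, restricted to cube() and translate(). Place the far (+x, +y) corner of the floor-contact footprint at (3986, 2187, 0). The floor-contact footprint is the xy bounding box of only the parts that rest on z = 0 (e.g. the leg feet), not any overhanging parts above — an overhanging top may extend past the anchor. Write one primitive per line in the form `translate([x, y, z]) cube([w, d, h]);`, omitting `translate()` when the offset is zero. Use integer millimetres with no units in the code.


translate([179, 357, 0]) cube([3807, 1830, 123]);


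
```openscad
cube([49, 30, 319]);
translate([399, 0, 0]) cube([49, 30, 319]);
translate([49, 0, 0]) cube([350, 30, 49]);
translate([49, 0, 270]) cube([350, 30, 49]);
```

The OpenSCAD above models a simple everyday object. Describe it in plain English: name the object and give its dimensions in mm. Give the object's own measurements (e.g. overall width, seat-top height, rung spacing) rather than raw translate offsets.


A rectangular picture frame lying in the x–z plane (depth along y). The opening is 350 mm wide (x) by 221 mm tall (z), surrounded by a border 49 mm wide on all four sides. The frame is 30 mm deep and is made of two full-height vertical stiles with two horizontal rails fitted between them.


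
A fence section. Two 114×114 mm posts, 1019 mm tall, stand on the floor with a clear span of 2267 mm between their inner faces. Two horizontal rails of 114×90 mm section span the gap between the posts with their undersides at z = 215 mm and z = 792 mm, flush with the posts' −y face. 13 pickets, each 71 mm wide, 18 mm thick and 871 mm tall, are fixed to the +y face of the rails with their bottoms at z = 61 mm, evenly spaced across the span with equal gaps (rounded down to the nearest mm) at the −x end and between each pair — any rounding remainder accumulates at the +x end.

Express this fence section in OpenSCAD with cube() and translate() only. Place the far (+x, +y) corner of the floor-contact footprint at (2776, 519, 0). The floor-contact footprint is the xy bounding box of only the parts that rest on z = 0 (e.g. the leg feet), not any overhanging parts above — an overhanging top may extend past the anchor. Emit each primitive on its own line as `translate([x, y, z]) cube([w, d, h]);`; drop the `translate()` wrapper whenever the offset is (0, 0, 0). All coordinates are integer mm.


translate([281, 405, 0]) cube([114, 114, 1019]);
translate([2662, 405, 0]) cube([114, 114, 1019]);
translate([395, 405, 215]) cube([2267, 114, 90]);
translate([395, 405, 792]) cube([2267, 114, 90]);
translate([491, 519, 61]) cube([71, 18, 871]);
translate([658, 519, 61]) cube([71, 18, 871]);
translate([825, 519, 61]) cube([71, 18, 871]);
translate([992, 519, 61]) cube([71, 18, 871]);
translate([1159, 519, 61]) cube([71, 18, 871]);
translate([1326, 519, 61]) cube([71, 18, 871]);
translate([1493, 519, 61]) cube([71, 18, 871]);
translate([1660, 519, 61]) cube([71, 18, 871]);
translate([1827, 519, 61]) cube([71, 18, 871]);
translate([1994, 519, 61]) cube([71, 18, 871]);
translate([2161, 519, 61]) cube([71, 18, 871]);
translate([2328, 519, 61]) cube([71, 18, 871]);
translate([2495, 519, 61]) cube([71, 18, 871]);


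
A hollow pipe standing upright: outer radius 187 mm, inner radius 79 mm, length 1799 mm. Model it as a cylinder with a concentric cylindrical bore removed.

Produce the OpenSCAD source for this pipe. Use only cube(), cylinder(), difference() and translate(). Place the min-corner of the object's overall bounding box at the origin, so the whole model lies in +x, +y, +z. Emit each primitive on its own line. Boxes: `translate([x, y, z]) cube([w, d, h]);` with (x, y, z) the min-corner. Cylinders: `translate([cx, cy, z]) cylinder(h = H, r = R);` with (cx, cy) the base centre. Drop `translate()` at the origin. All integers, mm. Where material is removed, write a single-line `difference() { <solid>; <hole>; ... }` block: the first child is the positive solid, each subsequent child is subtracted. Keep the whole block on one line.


difference() { translate([187, 187, 0]) cylinder(h = 1799, r = 187); translate([187, 187, 0]) cylinder(h = 1799, r = 79); }


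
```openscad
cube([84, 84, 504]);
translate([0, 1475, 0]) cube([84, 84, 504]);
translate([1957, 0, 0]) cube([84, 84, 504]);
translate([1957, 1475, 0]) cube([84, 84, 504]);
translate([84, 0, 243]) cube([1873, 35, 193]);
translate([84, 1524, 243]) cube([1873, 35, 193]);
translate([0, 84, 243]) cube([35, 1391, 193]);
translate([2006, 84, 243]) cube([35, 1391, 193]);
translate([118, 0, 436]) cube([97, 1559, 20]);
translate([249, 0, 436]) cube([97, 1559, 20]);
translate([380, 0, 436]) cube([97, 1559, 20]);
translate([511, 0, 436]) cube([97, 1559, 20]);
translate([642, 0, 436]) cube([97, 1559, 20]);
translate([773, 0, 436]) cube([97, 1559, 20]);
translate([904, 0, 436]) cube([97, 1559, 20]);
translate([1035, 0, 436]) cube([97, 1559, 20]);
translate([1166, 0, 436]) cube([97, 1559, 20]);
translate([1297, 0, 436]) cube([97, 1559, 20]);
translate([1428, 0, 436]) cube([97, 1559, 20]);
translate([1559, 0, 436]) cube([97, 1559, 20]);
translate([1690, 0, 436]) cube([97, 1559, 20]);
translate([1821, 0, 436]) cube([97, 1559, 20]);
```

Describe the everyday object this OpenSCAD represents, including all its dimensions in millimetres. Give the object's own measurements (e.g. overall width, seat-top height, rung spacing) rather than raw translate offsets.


A bed frame 2041 mm long (x) by 1559 mm wide (y). Four 84×84 mm corner posts, 504 mm tall, at the corners of the footprint. Four rails of 35 mm thickness and 193 mm height run between adjacent posts with their undersides at z = 243 mm, their outer faces flush with the outside of the frame (the two x-running rails run between the posts' inner faces; the two y-running rails run between the posts' inner faces). 14 slats, each 97 mm wide (x) and 20 mm thick, lie across the top of the two x-running rails, running the full 1559 mm width of the frame in y; along x they sit between the end posts with a 34 mm gap after the −x posts and between neighbouring slats, leaving 39 mm before the +x posts.


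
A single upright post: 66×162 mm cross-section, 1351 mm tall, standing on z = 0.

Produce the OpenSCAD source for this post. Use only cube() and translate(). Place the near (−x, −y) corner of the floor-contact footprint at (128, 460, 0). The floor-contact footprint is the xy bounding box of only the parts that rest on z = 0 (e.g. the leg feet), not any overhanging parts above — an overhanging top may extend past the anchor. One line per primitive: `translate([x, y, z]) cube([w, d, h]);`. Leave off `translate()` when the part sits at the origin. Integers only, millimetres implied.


translate([128, 460, 0]) cube([66, 162, 1351]);


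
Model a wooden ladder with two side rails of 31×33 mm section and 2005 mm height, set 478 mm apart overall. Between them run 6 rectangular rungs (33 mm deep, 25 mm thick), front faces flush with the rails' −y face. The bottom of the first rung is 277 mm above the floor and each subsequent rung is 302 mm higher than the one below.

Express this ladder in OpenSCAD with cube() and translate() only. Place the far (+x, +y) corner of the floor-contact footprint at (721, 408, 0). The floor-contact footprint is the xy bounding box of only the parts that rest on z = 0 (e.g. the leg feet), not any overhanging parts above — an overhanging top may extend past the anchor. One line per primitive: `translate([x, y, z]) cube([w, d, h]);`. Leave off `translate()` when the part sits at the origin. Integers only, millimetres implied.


translate([243, 375, 0]) cube([31, 33, 2005]);
translate([690, 375, 0]) cube([31, 33, 2005]);
translate([274, 375, 277]) cube([416, 33, 25]);
translate([274, 375, 579]) cube([416, 33, 25]);
translate([274, 375, 881]) cube([416, 33, 25]);
translate([274, 375, 1183]) cube([416, 33, 25]);
translate([274, 375, 1485]) cube([416, 33, 25]);
translate([274, 375, 1787]) cube([416, 33, 25]);


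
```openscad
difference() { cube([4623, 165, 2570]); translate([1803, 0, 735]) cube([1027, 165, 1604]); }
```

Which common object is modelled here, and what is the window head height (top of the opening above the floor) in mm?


A wall with a window opening. The window head height is 2339 mm.

A wall with a rectangular opening subtracted — a window. Sill at z = 735, opening 1604 mm tall, so the head is at 735 + 1604 = 2339 mm.


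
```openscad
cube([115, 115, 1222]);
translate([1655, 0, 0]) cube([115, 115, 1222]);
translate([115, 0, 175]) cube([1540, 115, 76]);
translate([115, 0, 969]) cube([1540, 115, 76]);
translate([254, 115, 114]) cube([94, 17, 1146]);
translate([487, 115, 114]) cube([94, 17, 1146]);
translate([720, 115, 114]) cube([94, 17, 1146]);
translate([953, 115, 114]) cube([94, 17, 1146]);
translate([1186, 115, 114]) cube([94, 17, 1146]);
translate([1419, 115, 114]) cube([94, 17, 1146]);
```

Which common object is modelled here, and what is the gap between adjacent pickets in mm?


A fence section. The picket gap is 139 mm.

Two posts, two rails, 6 pickets — a fence section. Span 1540 mm holds 6 pickets of 94 mm with 7 equal gaps: ⌊(1540 − 6·94) / 7⌋ = 139 mm.


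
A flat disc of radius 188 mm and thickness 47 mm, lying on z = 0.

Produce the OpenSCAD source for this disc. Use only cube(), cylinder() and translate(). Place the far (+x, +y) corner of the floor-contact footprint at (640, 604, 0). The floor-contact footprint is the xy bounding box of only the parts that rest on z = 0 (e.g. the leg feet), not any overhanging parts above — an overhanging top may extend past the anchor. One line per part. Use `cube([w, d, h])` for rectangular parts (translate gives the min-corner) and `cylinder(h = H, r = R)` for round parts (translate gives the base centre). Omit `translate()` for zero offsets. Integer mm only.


translate([452, 416, 0]) cylinder(h = 47, r = 188);


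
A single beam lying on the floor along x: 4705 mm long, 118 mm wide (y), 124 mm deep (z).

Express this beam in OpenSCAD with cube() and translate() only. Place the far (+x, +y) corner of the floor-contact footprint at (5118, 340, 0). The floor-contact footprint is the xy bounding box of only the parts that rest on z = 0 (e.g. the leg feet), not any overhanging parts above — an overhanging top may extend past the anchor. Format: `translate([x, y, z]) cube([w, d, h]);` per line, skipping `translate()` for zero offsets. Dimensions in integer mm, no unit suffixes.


translate([413, 222, 0]) cube([4705, 118, 124]);


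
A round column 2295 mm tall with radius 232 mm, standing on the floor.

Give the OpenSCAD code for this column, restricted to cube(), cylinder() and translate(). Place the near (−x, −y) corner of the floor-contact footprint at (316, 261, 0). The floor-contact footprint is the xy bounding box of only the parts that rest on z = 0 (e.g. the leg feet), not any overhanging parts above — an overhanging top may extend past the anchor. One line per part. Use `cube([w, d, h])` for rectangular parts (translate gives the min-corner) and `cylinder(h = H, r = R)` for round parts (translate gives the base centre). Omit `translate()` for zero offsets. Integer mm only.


translate([548, 493, 0]) cylinder(h = 2295, r = 232);


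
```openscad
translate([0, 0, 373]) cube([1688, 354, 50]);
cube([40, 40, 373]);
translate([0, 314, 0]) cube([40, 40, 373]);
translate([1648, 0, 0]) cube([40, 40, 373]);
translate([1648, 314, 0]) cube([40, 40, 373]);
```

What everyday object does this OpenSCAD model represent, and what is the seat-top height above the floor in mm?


A bench. The seat-top height is 423 mm.

A long slab on four corner posts — a bench. The slab sits at z = 373 with thickness 50, so the top is 373 + 50 = 423 mm.


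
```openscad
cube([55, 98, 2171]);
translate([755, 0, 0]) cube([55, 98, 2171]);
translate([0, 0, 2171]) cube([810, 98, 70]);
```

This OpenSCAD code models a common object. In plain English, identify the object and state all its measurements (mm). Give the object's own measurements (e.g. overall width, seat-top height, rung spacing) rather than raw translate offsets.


A door frame. The clear opening is 700 mm wide and 2171 mm high. Two 55 mm wide jambs, 98 mm deep, stand either side of the opening from the floor to the top of the opening. A 70 mm thick head sits across the top of both jambs, spanning the full outside width of the frame.


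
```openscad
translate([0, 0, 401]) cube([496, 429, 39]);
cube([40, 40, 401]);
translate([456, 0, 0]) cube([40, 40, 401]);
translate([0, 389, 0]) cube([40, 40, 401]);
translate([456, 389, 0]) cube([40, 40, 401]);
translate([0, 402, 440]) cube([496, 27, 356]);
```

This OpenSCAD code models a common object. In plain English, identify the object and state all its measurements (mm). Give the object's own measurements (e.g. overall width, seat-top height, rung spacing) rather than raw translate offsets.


A chair. The seat is a 496×429×39 mm slab with its top at z = 440 mm, on four 40×40 mm corner legs (flush with the seat edges, standing on z = 0). A flat backrest 27 mm thick, 356 mm tall, spans the full seat width and rises from the seat top along its +y edge, rear face flush with the rear of the seat.


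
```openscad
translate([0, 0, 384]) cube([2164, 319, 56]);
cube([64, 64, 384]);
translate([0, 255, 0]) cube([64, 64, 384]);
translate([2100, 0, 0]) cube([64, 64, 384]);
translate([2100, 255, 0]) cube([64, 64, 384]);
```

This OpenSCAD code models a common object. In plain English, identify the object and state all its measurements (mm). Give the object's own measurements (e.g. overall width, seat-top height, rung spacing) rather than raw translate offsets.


A bench: a 2164×319 mm seat slab, 56 mm thick, top at z = 440 mm, on four 64×64 mm square legs flush with the seat corners and standing on z = 0.


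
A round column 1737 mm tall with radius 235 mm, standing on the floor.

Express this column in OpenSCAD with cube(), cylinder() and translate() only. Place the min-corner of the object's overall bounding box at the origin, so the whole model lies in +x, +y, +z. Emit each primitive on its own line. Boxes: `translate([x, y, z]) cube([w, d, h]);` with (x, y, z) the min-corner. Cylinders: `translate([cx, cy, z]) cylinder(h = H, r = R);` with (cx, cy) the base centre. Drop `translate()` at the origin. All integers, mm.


translate([235, 235, 0]) cylinder(h = 1737, r = 235);


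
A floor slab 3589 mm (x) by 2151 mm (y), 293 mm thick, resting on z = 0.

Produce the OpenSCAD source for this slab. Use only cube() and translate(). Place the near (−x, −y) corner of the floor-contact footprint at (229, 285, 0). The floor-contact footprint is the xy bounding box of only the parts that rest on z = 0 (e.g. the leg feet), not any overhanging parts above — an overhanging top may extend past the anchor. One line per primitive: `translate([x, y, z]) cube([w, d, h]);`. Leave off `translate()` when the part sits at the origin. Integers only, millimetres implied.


translate([229, 285, 0]) cube([3589, 2151, 293]);


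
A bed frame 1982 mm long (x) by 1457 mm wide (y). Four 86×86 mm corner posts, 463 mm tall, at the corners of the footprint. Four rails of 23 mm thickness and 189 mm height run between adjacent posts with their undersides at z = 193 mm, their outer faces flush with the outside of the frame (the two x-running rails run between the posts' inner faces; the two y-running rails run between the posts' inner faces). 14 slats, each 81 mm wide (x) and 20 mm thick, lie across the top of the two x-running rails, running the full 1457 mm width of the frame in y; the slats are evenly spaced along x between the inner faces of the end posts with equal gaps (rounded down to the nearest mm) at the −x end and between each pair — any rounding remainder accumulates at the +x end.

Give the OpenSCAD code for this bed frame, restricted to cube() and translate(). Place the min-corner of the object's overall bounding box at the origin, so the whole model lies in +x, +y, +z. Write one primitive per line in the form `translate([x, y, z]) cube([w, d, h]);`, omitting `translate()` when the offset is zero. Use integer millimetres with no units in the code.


cube([86, 86, 463]);
translate([0, 1371, 0]) cube([86, 86, 463]);
translate([1896, 0, 0]) cube([86, 86, 463]);
translate([1896, 1371, 0]) cube([86, 86, 463]);
translate([86, 0, 193]) cube([1810, 23, 189]);
translate([86, 1434, 193]) cube([1810, 23, 189]);
translate([0, 86, 193]) cube([23, 1285, 189]);
translate([1959, 86, 193]) cube([23, 1285, 189]);
translate([131, 0, 382]) cube([81, 1457, 20]);
translate([257, 0, 382]) cube([81, 1457, 20]);
translate([383, 0, 382]) cube([81, 1457, 20]);
translate([509, 0, 382]) cube([81, 1457, 20]);
translate([635, 0, 382]) cube([81, 1457, 20]);
translate([761, 0, 382]) cube([81, 1457, 20]);
translate([887, 0, 382]) cube([81, 1457, 20]);
translate([1013, 0, 382]) cube([81, 1457, 20]);
translate([1139, 0, 382]) cube([81, 1457, 20]);
translate([1265, 0, 382]) cube([81, 1457, 20]);
translate([1391, 0, 382]) cube([81, 1457, 20]);
translate([1517, 0, 382]) cube([81, 1457, 20]);
translate([1643, 0, 382]) cube([81, 1457, 20]);
translate([1769, 0, 382]) cube([81, 1457, 20]);


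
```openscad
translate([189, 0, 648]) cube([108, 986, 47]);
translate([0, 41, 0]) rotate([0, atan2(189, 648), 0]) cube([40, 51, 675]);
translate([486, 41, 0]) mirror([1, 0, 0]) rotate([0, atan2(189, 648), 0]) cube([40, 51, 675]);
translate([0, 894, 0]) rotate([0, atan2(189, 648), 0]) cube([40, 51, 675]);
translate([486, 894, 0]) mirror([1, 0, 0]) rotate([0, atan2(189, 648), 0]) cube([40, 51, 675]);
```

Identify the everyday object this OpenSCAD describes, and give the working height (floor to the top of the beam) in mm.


A sawhorse. The overall height is 695 mm.

A beam across two mirrored pairs of raked legs — a sawhorse. The beam's underside is at z = 648 (matching the legs' vertical rise in atan2(189, 648)) and the beam is 47 mm tall, so its top is at 648 + 47 = 695 mm. The raked legs top out at the beam's underside, so that is the highest point.


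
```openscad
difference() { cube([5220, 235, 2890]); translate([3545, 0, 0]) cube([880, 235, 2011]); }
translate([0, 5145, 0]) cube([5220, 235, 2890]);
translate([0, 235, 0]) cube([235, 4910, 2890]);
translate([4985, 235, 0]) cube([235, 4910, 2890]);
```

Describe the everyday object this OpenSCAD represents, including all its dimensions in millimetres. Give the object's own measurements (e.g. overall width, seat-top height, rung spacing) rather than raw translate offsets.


A single room: four walls, each 2890 mm tall and 235 mm thick, enclosing an outside footprint 5220×5380 mm (x × y), no floor or roof. The front and back walls (−y and +y sides) run the full x-width; the side walls fit between their inner faces. A door opening 880 mm wide and 2011 mm tall is cut through the front wall from the floor up, its −x edge 3545 mm from the wall's −x end.


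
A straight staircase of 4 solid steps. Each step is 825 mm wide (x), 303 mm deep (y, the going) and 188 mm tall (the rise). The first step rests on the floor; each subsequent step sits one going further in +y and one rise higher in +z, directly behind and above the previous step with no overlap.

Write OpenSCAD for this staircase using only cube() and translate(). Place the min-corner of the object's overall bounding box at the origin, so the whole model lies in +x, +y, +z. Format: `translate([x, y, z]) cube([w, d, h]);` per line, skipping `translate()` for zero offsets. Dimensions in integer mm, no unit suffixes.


cube([825, 303, 188]);
translate([0, 303, 188]) cube([825, 303, 188]);
translate([0, 606, 376]) cube([825, 303, 188]);
translate([0, 909, 564]) cube([825, 303, 188]);


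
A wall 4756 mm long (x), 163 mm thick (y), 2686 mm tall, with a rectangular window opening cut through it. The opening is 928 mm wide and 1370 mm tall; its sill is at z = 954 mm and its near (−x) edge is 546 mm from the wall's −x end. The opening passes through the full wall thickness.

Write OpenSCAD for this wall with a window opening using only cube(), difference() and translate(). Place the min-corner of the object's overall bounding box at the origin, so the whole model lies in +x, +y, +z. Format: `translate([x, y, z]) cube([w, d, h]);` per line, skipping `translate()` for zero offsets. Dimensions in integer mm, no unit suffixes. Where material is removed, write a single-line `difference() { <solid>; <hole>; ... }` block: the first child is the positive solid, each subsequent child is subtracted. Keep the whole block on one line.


difference() { cube([4756, 163, 2686]); translate([546, 0, 954]) cube([928, 163, 1370]); }


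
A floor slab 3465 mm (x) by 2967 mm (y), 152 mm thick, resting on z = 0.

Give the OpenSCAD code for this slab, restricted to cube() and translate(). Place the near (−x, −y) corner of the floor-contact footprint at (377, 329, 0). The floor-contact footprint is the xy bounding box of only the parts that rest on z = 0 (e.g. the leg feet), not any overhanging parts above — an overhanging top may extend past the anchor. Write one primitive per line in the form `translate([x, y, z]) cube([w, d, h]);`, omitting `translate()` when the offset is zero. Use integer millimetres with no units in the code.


translate([377, 329, 0]) cube([3465, 2967, 152]);


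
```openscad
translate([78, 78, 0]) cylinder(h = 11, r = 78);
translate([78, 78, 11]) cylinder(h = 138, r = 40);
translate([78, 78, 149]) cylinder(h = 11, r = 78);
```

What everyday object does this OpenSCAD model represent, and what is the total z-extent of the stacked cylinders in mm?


A spool. The overall height is 160 mm.

Three coaxial cylinders, large–small–large — a spool. Two 11 mm flanges and a 138 mm core give 11 + 138 + 11 = 160 mm.


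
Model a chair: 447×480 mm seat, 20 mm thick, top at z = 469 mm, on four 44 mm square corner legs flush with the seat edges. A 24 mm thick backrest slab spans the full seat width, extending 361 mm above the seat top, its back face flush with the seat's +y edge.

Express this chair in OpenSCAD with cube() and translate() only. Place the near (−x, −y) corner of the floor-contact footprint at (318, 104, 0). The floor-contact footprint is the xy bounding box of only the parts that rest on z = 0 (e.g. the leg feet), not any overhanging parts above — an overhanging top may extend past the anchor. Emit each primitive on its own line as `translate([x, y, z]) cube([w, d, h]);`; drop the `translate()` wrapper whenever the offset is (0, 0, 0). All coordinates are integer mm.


translate([318, 104, 449]) cube([447, 480, 20]);
translate([318, 104, 0]) cube([44, 44, 449]);
translate([721, 104, 0]) cube([44, 44, 449]);
translate([318, 540, 0]) cube([44, 44, 449]);
translate([721, 540, 0]) cube([44, 44, 449]);
translate([318, 560, 469]) cube([447, 24, 361]);


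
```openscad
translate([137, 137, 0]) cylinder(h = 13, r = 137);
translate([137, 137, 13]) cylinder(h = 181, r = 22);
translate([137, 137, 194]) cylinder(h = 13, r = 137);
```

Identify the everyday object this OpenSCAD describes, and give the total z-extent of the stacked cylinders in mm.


A spool. The overall height is 207 mm.

Three coaxial cylinders, large–small–large — a spool. Two 13 mm flanges and a 181 mm core give 13 + 181 + 13 = 207 mm.


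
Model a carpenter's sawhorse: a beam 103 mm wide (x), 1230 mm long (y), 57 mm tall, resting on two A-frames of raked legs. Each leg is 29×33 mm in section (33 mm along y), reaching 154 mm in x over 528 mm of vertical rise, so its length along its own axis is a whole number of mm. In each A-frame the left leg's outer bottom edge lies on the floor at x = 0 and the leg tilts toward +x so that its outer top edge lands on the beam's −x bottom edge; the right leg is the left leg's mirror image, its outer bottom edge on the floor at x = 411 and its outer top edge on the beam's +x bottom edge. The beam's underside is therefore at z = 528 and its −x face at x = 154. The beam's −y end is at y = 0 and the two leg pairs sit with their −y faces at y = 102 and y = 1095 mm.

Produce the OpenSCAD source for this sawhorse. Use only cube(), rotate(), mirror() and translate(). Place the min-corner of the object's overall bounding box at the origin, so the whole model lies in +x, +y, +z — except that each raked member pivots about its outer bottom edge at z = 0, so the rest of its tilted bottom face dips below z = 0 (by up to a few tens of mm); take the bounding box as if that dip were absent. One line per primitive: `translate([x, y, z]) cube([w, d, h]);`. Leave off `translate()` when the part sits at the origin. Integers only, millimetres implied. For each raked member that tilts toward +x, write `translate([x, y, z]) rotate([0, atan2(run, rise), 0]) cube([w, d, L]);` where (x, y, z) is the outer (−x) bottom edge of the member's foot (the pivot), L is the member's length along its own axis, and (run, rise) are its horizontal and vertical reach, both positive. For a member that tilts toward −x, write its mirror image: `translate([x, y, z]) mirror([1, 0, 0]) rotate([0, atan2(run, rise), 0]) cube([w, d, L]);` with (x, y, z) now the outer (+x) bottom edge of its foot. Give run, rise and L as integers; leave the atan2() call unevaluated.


translate([154, 0, 528]) cube([103, 1230, 57]);
translate([0, 102, 0]) rotate([0, atan2(154, 528), 0]) cube([29, 33, 550]);
translate([411, 102, 0]) mirror([1, 0, 0]) rotate([0, atan2(154, 528), 0]) cube([29, 33, 550]);
translate([0, 1095, 0]) rotate([0, atan2(154, 528), 0]) cube([29, 33, 550]);
translate([411, 1095, 0]) mirror([1, 0, 0]) rotate([0, atan2(154, 528), 0]) cube([29, 33, 550]);
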